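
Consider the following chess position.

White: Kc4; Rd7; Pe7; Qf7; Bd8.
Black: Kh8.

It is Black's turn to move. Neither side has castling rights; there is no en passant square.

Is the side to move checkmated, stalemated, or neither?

Black to move; black king on h8.
In check: no.
King squares — g7: attacked by Qf7; h7: attacked by Qf7; g8: attacked by Qf7.
Legal moves for Black: none.
Not in check and no legal moves → stalemate.

stalemate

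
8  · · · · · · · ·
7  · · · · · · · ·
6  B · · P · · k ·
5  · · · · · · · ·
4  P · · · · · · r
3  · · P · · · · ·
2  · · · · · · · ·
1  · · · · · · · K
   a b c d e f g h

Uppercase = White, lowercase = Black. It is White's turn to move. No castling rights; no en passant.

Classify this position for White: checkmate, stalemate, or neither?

neither

White to move; white king on h1.
In check: yes, from the black rook on h4.
Legal moves for White: Kg2, Kg1.
White is in check but has 2 legal moves → neither.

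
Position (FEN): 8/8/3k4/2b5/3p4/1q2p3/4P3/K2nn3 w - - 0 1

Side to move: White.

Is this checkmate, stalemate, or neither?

White to move; white king on a1.
In check: no.
King squares — b1: attacked by Qb3; a2: attacked by Qb3; b2: attacked by Nd1.
Legal moves for White: none.
Not in check and no legal moves → stalemate.

stalemate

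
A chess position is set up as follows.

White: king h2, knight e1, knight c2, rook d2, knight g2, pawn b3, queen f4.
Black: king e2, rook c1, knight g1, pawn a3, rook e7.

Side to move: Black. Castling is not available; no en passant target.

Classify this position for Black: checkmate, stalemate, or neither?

Black to move; black king on e2.
In check: yes, from the white rook on d2.
King squares — d1: attacked by Rd2; e1: attacked by Nc2; f1: attacked by Qf4; d2: attacked by Qf4; f2: attacked by Rd2; d3: attacked by Ne1; e3: attacked by Nc2; f3: attacked by Ne1.
Legal moves for Black: none.
In check with no legal moves → checkmate.

checkmate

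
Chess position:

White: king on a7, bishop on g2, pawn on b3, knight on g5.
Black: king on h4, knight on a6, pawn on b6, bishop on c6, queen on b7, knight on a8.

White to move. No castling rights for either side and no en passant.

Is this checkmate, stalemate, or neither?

White to move; white king on a7.
In check: yes, from the black queen on b7.
King squares — a6: attacked by Qb7; b6: attacked by Qb7; b7: attacked by Bc6; a8: attacked by Qb7; b8: attacked by Na6.
Legal moves for White: none.
In check with no legal moves → checkmate.

checkmate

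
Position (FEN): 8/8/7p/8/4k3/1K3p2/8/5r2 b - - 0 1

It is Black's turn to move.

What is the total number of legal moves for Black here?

Black to move; king on e4.
In check: no.
Legal moves: Kf5, Ke5, Kd5, Kf4, Kd4, Ke3, Kd3, Rf2, Rh1, Rg1, Re1, Rd1, Rc1, Rb1+, Ra1, h5, f2.
Count: 17.

17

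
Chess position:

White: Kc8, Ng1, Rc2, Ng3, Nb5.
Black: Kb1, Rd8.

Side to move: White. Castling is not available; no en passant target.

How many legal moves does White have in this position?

3

White to move; king on c8.
In check: yes, from the black rook on d8.
Legal moves: Kxd8, Kc7, Kb7.
Count: 3.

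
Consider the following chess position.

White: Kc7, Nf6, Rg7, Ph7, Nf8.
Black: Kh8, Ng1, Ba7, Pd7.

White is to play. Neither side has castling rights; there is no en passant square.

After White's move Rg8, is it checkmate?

After Rg8: black king on h8; in check: yes, from the white rook on g8.
King squares — g7: attacked by Rg8; h7: attacked by Nf6; g8: attacked by Nf6.
Black has no legal moves → checkmate.

yes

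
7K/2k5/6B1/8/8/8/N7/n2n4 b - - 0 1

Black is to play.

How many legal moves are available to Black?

Black to move; king on c7.
In check: no.
Legal moves: Kd8, Kc8, Kb8, Kd7, Kb7, Kd6, Kc6, Kb6, Ne3, Nc3, Nf2, Nb2, Nb3, Nc2.
Count: 14.

14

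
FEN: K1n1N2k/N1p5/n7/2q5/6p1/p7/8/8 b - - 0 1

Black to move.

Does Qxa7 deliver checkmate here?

yes

After Qxa7: white king on a8; in check: yes, from the black queen on a7.
King squares — a7: attacked by Nc8; b7: attacked by Qa7; b8: attacked by Na6.
White has no legal moves → checkmate.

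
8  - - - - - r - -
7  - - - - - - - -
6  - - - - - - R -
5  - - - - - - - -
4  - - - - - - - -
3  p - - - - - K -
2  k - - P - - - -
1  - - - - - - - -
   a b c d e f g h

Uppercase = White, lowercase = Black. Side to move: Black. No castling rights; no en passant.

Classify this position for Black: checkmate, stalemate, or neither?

Black to move; black king on a2.
In check: no.
Legal moves for Black: Rh8, Rg8, Re8, Rd8, Rc8, Rb8, Ra8, Rf7, Rf6, Rf5, Rf4, Rf3+, Rf2, Rf1, Kb3, Kb2, Kb1, Ka1.
Black has 18 legal moves and is not in check → neither.

neither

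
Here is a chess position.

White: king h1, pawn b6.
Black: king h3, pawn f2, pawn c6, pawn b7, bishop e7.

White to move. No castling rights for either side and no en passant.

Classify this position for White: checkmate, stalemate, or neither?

White to move; white king on h1.
In check: no.
King squares — g1: attacked by Pf2; g2: attacked by Kh3; h2: attacked by Kh3.
Legal moves for White: none.
Not in check and no legal moves → stalemate.

stalemate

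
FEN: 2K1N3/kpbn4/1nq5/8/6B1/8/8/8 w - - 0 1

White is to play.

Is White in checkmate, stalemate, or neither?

White to move; white king on c8.
In check: yes, from the black knight on b6.
King squares — b7: attacked by Qc6; c7: attacked by Qc6; d7: attacked by Nb6; b8: attacked by Ka7; d8: attacked by Bc7.
Legal moves for White: none.
In check with no legal moves → checkmate.

checkmate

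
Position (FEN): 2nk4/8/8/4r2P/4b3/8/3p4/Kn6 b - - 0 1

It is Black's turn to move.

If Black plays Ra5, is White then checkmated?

no

After Ra5: white king on a1; in check: yes, from the black rook on a5.
White has 1 legal reply: Kb2.
In check but a legal move exists → not checkmate.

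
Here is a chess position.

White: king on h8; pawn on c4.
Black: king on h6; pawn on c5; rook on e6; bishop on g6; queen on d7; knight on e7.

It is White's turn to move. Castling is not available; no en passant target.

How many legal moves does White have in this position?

White to move; king on h8.
In check: no.
Legal moves: none.
Count: 0.

0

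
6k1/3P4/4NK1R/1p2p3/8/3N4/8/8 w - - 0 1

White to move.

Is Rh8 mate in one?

no

After Rh8: black king on g8; in check: yes, from the white rook on h8.
Black has 1 legal reply: Kxh8.
In check but a legal move exists → not checkmate.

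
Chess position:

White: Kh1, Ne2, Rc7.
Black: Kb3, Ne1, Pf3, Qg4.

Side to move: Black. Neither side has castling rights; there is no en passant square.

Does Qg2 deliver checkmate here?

yes

After Qg2: white king on h1; in check: yes, from the black queen on g2.
King squares — g1: attacked by Qg2; g2: attacked by Ne1; h2: attacked by Qg2.
White has no legal moves → checkmate.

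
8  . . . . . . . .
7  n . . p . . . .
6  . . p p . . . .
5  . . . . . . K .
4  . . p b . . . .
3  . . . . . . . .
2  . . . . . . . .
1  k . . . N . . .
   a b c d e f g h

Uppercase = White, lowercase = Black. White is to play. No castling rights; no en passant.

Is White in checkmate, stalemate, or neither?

White to move; white king on g5.
In check: no.
Legal moves for White: Kh6, Kg6, Kh5, Kf5, Kh4, Kg4, Kf4, Nf3, Nd3, Ng2, Nc2+.
White has 11 legal moves and is not in check → neither.

neither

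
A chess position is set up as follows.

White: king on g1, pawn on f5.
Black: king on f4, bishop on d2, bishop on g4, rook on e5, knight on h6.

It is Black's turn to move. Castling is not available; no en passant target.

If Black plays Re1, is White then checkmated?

no

After Re1: white king on g1; in check: yes, from the black rook on e1.
White has 3 legal replies: Kh2, Kg2, Kf2.
In check but a legal move exists → not checkmate.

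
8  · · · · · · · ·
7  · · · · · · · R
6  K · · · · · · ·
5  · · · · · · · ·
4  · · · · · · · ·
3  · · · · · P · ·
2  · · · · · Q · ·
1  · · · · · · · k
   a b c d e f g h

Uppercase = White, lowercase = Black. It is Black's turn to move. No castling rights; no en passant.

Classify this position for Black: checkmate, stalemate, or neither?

checkmate

Black to move; black king on h1.
In check: yes, from the white rook on h7.
King squares — g1: attacked by Qf2; g2: attacked by Qf2; h2: attacked by Qf2.
Legal moves for Black: none.
In check with no legal moves → checkmate.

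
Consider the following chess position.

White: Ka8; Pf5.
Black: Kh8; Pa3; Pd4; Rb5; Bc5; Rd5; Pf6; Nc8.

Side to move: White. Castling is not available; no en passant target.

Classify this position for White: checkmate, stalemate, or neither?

stalemate

White to move; white king on a8.
In check: no.
King squares — a7: attacked by Bc5; b7: attacked by Rb5; b8: attacked by Rb5.
Legal moves for White: none.
Not in check and no legal moves → stalemate.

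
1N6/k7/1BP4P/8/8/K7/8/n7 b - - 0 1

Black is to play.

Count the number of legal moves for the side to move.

Black to move; king on a7.
In check: yes, from the white bishop on b6.
Legal moves: Kxb8, Ka8, Kxb6.
Count: 3.

3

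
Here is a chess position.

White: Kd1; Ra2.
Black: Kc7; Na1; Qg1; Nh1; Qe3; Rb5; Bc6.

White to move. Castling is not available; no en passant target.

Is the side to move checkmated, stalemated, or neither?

White to move; white king on d1.
In check: yes, from the black queen on g1.
King squares — c1: attacked by Qg1; e1: attacked by Qg1; c2: attacked by Na1; d2: attacked by Qe3; e2: attacked by Qe3.
Legal moves for White: none.
In check with no legal moves → checkmate.

checkmate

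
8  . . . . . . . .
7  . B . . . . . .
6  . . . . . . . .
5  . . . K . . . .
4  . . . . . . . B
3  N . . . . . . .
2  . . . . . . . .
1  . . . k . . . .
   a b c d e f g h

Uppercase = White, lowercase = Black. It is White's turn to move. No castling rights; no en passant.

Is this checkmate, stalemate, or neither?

neither

White to move; white king on d5.
In check: no.
Legal moves for White include: Bc8, Ba8, Bc6, Ba6, Ke6, Kd6, Kc6, Ke5, Kc5, Ke4, Kd4, Kc4, Bd8, Be7, Bf6, Bg5, Bg3, Bf2, ... (list truncated; more exist).
White has legal moves and is not in check → neither.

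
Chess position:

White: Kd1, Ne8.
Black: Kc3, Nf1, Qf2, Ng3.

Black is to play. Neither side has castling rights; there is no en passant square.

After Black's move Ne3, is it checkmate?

After Ne3: white king on d1; in check: yes, from the black knight on e3.
White has 1 legal reply: Kc1.
In check but a legal move exists → not checkmate.

no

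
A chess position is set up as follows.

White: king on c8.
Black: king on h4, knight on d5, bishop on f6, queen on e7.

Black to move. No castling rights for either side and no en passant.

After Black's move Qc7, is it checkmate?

yes

After Qc7: white king on c8; in check: yes, from the black queen on c7.
King squares — b7: attacked by Qc7; c7: attacked by Nd5; d7: attacked by Qc7; b8: attacked by Qc7; d8: attacked by Bf6.
White has no legal moves → checkmate.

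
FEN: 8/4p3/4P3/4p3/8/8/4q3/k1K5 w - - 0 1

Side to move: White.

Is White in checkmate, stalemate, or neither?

White to move; white king on c1.
In check: no.
King squares — b1: attacked by Ka1; d1: attacked by Qe2; b2: attacked by Ka1; c2: attacked by Qe2; d2: attacked by Qe2.
Legal moves for White: none.
Not in check and no legal moves → stalemate.

stalemate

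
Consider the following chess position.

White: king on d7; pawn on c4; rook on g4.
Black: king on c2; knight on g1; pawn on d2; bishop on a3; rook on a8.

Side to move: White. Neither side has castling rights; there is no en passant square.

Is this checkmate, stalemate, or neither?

White to move; white king on d7.
In check: no.
Legal moves for White: Kc7, Ke6, Kc6, Rg8, Rg7, Rg6, Rg5, Rh4, Rf4, Re4, Rd4, Rg3, Rg2, Rxg1, c5.
White has 15 legal moves and is not in check → neither.

neither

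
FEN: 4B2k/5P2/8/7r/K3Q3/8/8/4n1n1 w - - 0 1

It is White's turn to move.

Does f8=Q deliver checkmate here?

yes

After f8=Q: black king on h8; in check: yes, from the white queen on f8.
King squares — g7: attacked by Qf8; h7: attacked by Qe4; g8: attacked by Qf8.
Black has no legal moves → checkmate.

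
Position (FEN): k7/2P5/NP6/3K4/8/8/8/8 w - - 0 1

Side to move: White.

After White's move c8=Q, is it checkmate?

yes

After c8=Q: black king on a8; in check: yes, from the white queen on c8.
King squares — a7: attacked by Pb6; b7: attacked by Qc8; b8: attacked by Na6.
Black has no legal moves → checkmate.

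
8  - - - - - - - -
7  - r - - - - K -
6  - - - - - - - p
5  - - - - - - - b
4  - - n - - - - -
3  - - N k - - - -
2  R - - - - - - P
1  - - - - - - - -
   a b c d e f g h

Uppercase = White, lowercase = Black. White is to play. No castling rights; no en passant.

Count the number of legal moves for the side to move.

White to move; king on g7.
In check: yes, from the black rook on b7.
Legal moves: Kh8, Kg8, Kf8, Kxh6, Kf6.
Count: 5.

5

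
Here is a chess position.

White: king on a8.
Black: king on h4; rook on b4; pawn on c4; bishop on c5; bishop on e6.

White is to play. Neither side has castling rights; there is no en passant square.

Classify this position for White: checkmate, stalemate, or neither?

White to move; white king on a8.
In check: no.
King squares — a7: attacked by Bc5; b7: attacked by Rb4; b8: attacked by Rb4.
Legal moves for White: none.
Not in check and no legal moves → stalemate.

stalemate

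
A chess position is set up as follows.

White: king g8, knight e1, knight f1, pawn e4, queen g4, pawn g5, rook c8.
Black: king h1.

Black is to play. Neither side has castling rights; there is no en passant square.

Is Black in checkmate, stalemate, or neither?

stalemate

Black to move; black king on h1.
In check: no.
King squares — g1: attacked by Qg4; g2: attacked by Ne1; h2: attacked by Nf1.
Legal moves for Black: none.
Not in check and no legal moves → stalemate.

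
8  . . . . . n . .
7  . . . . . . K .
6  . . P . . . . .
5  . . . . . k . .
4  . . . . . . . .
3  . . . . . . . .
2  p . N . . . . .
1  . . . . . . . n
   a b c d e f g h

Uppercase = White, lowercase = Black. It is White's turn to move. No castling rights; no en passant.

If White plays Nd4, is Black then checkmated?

After Nd4: black king on f5; in check: yes, from the white knight on d4.
Black has 5 legal replies: Kg5, Ke5, Kg4, Kf4, Ke4.
In check but a legal move exists → not checkmate.

no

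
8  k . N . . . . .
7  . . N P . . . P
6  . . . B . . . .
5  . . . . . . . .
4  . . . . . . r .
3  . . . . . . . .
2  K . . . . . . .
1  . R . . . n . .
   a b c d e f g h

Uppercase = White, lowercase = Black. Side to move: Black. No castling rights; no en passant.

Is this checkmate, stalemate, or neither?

Black to move; black king on a8.
In check: yes, from the white knight on c7.
King squares — a7: attacked by Nc8; b7: attacked by Rb1; b8: attacked by Rb1.
Legal moves for Black: none.
In check with no legal moves → checkmate.

checkmate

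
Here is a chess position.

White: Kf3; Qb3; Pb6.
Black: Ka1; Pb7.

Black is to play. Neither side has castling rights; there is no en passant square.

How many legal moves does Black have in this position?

Black to move; king on a1.
In check: no.
Legal moves: none.
Count: 0.

0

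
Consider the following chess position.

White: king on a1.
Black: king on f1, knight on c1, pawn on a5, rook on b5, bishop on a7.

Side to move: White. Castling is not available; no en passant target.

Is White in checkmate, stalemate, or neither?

stalemate

White to move; white king on a1.
In check: no.
King squares — b1: attacked by Rb5; a2: attacked by Nc1; b2: attacked by Rb5.
Legal moves for White: none.
Not in check and no legal moves → stalemate.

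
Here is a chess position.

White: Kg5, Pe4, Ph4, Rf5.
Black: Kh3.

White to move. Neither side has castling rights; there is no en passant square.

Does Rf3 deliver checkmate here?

no

After Rf3: black king on h3; in check: yes, from the white rook on f3.
Black has 2 legal replies: Kh2, Kg2.
In check but a legal move exists → not checkmate.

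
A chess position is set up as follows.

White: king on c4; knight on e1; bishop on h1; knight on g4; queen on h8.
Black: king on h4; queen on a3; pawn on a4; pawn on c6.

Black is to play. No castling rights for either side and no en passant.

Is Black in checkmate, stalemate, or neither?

Black to move; black king on h4.
In check: yes, from the white queen on h8.
Legal moves for Black: Kg5, Kxg4, Kg3.
Black is in check but has 3 legal moves → neither.

neither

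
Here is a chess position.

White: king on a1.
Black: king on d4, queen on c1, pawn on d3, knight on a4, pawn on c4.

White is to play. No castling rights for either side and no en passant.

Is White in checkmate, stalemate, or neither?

White to move; white king on a1.
In check: yes, from the black queen on c1.
Legal moves for White: Ka2.
White is in check but has 1 legal move → neither.

neither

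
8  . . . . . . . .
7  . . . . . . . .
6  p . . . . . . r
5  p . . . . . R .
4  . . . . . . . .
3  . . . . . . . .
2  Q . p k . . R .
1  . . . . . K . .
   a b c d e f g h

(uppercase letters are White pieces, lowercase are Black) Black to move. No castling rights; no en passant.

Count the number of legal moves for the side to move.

Black to move; king on d2.
In check: yes, from the white rook on g2.
Legal moves: Ke3, Kd3, Kc3, Kd1, Kc1.
Count: 5.

5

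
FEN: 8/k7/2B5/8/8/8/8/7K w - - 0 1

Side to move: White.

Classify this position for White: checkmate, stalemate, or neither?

neither

White to move; white king on h1.
In check: no.
Legal moves for White: Be8, Ba8, Bd7, Bb7, Bd5, Bb5, Be4, Ba4, Bf3, Bg2, Kh2, Kg2, Kg1.
White has 13 legal moves and is not in check → neither.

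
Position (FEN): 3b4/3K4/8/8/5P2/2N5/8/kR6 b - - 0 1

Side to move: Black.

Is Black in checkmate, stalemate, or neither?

Black to move; black king on a1.
In check: yes, from the white rook on b1.
King squares — b1: attacked by Nc3; a2: attacked by Nc3; b2: attacked by Rb1.
Legal moves for Black: none.
In check with no legal moves → checkmate.

checkmate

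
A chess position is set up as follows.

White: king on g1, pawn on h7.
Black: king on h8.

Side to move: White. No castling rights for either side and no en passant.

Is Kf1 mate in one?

After Kf1: black king on h8; in check: no.
Black is not in check, so this cannot be checkmate.

no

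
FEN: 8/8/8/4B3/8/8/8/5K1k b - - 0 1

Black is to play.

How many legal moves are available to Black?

Black to move; king on h1.
In check: no.
Legal moves: none.
Count: 0.

0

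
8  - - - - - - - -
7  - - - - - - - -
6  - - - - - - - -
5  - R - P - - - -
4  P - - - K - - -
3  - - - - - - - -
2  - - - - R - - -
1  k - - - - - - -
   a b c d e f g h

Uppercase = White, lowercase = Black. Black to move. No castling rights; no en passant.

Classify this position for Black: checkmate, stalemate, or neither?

Black to move; black king on a1.
In check: no.
King squares — b1: attacked by Rb5; a2: attacked by Re2; b2: attacked by Re2.
Legal moves for Black: none.
Not in check and no legal moves → stalemate.

stalemate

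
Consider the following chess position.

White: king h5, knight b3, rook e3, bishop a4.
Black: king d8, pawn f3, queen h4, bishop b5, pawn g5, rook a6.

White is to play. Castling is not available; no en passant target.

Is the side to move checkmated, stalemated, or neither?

checkmate

White to move; white king on h5.
In check: yes, from the black queen on h4.
King squares — g4: attacked by Qh4; h4: attacked by Pg5; g5: attacked by Qh4; g6: attacked by Ra6; h6: attacked by Qh4.
Legal moves for White: none.
In check with no legal moves → checkmate.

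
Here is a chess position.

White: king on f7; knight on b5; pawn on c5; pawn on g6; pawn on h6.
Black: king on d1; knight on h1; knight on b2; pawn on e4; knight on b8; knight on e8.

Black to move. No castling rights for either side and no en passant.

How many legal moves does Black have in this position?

18

Black to move; king on d1.
In check: no.
Legal moves: Ng7, Nc7, Nf6, Nd6+, Nd7, Nc6, Na6, Nc4, Na4, Nd3, Ng3, Nf2, Ke2, Kd2, Kc2, Ke1, Kc1, e3.
Count: 18.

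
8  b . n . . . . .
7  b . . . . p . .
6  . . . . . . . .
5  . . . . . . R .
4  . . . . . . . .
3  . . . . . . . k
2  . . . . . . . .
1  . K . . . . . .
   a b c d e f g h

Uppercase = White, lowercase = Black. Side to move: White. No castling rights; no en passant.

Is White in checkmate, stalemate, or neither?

White to move; white king on b1.
In check: no.
Legal moves for White include: Rg8, Rg7, Rg6, Rh5+, Rf5, Re5, Rd5, Rc5, Rb5, Ra5, Rg4, Rg3+, Rg2, Rg1, Kc2, Kb2, Ka2, Kc1, ... (list truncated; more exist).
White has legal moves and is not in check → neither.

neither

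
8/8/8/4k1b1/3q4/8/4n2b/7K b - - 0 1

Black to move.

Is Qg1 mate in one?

yes

After Qg1: white king on h1; in check: yes, from the black queen on g1.
King squares — g1: attacked by Ne2; g2: attacked by Qg1; h2: attacked by Qg1.
White has no legal moves → checkmate.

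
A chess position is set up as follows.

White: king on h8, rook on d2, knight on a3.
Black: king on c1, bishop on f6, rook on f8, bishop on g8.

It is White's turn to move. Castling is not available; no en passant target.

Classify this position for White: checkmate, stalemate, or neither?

checkmate

White to move; white king on h8.
In check: yes, from the black bishop on f6.
King squares — g7: attacked by Bf6; h7: attacked by Bg8; g8: attacked by Rf8.
Legal moves for White: none.
In check with no legal moves → checkmate.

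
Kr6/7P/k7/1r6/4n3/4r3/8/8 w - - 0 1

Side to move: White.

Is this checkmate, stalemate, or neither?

checkmate

White to move; white king on a8.
In check: yes, from the black rook on b8.
King squares — a7: attacked by Ka6; b7: attacked by Rb5; b8: attacked by Rb5.
Legal moves for White: none.
In check with no legal moves → checkmate.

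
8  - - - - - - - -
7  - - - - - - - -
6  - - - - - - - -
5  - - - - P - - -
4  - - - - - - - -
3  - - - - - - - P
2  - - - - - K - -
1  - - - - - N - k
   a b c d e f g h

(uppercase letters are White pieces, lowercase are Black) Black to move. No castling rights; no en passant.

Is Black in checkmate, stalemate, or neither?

Black to move; black king on h1.
In check: no.
King squares — g1: attacked by Kf2; g2: attacked by Kf2; h2: attacked by Nf1.
Legal moves for Black: none.
Not in check and no legal moves → stalemate.

stalemate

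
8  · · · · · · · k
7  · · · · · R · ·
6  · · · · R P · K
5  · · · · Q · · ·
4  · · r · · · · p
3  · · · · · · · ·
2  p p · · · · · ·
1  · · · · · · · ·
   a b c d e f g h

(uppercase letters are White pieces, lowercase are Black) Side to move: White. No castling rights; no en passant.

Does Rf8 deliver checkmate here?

yes

After Rf8: black king on h8; in check: yes, from the white rook on f8.
King squares — g7: attacked by Pf6; h7: attacked by Kh6; g8: attacked by Rf8.
Black has no legal moves → checkmate.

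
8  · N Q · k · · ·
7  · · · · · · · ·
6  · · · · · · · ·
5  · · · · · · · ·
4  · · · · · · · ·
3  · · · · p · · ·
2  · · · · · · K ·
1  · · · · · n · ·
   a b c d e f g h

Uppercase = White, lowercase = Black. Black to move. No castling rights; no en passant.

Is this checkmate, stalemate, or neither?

Black to move; black king on e8.
In check: yes, from the white queen on c8.
King squares — d7: attacked by Nb8; e7: available; f7: available; d8: attacked by Qc8; f8: attacked by Qc8.
Legal moves for Black: Kf7, Ke7.
Black is in check but has 2 legal moves → neither.

neither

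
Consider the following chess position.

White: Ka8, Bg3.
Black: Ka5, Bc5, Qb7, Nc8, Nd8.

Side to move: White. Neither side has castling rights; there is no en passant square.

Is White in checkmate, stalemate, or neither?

checkmate

White to move; white king on a8.
In check: yes, from the black queen on b7.
King squares — a7: attacked by Bc5; b7: attacked by Nd8; b8: attacked by Qb7.
Legal moves for White: none.
In check with no legal moves → checkmate.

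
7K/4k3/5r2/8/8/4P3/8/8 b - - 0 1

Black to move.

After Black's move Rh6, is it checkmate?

no

After Rh6: white king on h8; in check: yes, from the black rook on h6.
White has 2 legal replies: Kg8, Kg7.
In check but a legal move exists → not checkmate.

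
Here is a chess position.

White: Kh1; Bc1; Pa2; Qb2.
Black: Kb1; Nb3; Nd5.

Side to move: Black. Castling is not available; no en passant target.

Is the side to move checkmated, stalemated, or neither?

checkmate

Black to move; black king on b1.
In check: yes, from the white queen on b2.
King squares — a1: attacked by Qb2; c1: attacked by Qb2; a2: attacked by Qb2; b2: attacked by Bc1; c2: attacked by Qb2.
Legal moves for Black: none.
In check with no legal moves → checkmate.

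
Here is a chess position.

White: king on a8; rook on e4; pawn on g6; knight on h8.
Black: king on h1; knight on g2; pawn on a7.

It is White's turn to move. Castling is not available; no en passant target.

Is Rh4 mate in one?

no

After Rh4: black king on h1; in check: yes, from the white rook on h4.
Black has 2 legal replies: Kg1, Nxh4.
In check but a legal move exists → not checkmate.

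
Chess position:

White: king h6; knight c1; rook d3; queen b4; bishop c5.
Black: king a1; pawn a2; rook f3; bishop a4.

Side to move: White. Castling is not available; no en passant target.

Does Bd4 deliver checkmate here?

yes

After Bd4: black king on a1; in check: yes, from the white bishop on d4.
King squares — b1: attacked by Qb4; a2: own pawn; b2: attacked by Qb4.
Black has no legal moves → checkmate.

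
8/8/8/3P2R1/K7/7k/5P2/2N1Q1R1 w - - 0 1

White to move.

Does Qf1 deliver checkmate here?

After Qf1: black king on h3; in check: yes, from the white queen on f1.
Black has 2 legal replies: Kh4, Kh2.
In check but a legal move exists → not checkmate.

no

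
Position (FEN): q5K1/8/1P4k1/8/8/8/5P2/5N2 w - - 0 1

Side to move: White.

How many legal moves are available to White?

White to move; king on g8.
In check: yes, from the black queen on a8.
Legal moves: none.
Count: 0.

0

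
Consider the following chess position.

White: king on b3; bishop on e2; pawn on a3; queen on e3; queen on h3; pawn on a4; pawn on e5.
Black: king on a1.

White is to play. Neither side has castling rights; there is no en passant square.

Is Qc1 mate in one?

After Qc1: black king on a1; in check: yes, from the white queen on c1.
King squares — b1: attacked by Qc1; a2: attacked by Kb3; b2: attacked by Qc1.
Black has no legal moves → checkmate.

yes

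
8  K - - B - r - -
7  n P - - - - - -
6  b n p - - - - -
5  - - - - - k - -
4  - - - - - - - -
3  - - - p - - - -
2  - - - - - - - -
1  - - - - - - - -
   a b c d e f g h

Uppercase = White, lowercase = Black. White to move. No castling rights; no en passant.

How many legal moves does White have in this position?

2

White to move; king on a8.
In check: yes, from the black knight on b6.
Legal moves: Kb8, Kxa7.
Count: 2.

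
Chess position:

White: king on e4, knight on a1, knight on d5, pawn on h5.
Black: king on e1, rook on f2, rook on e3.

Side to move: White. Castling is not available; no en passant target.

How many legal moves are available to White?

3

White to move; king on e4.
In check: yes, from the black rook on e3.
Legal moves: Kd4, Kxe3, Nxe3.
Count: 3.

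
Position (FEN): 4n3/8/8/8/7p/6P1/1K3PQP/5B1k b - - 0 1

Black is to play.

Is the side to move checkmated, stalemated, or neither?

checkmate

Black to move; black king on h1.
In check: yes, from the white queen on g2.
King squares — g1: attacked by Qg2; g2: attacked by Bf1; h2: attacked by Qg2.
Legal moves for Black: none.
In check with no legal moves → checkmate.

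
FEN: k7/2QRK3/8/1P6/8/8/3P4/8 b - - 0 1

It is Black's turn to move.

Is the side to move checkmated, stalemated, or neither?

Black to move; black king on a8.
In check: no.
King squares — a7: attacked by Qc7; b7: attacked by Qc7; b8: attacked by Qc7.
Legal moves for Black: none.
Not in check and no legal moves → stalemate.

stalemate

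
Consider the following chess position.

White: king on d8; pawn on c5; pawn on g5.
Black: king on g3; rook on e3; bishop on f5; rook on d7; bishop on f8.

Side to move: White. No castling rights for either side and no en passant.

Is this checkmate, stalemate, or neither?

neither

White to move; white king on d8.
In check: yes, from the black rook on d7.
King squares — c7: attacked by Rd7; d7: attacked by Bf5; e7: attacked by Re3; c8: available; e8: attacked by Re3.
Legal moves for White: Kc8.
White is in check but has 1 legal move → neither.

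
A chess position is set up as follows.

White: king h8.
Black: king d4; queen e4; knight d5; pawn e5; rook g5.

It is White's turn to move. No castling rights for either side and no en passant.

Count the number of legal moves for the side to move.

White to move; king on h8.
In check: no.
Legal moves: none.
Count: 0.

0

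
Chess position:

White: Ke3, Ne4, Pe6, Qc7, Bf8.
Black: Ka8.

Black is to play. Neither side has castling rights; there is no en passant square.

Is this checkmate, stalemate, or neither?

stalemate

Black to move; black king on a8.
In check: no.
King squares — a7: attacked by Qc7; b7: attacked by Qc7; b8: attacked by Qc7.
Legal moves for Black: none.
Not in check and no legal moves → stalemate.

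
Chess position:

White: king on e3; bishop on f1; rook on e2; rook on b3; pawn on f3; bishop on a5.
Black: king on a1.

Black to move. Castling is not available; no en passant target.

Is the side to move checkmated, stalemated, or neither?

stalemate

Black to move; black king on a1.
In check: no.
King squares — b1: attacked by Rb3; a2: attacked by Re2; b2: attacked by Re2.
Legal moves for Black: none.
Not in check and no legal moves → stalemate.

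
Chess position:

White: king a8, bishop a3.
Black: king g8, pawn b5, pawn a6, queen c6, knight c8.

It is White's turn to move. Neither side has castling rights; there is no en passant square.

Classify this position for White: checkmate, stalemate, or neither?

White to move; white king on a8.
In check: yes, from the black queen on c6.
King squares — a7: attacked by Nc8; b7: attacked by Qc6; b8: available.
Legal moves for White: Kb8.
White is in check but has 1 legal move → neither.

neither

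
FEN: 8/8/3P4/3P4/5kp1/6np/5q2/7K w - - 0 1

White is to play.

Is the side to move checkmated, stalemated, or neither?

White to move; white king on h1.
In check: yes, from the black knight on g3.
King squares — g1: attacked by Qf2; g2: attacked by Qf2; h2: attacked by Qf2.
Legal moves for White: none.
In check with no legal moves → checkmate.

checkmate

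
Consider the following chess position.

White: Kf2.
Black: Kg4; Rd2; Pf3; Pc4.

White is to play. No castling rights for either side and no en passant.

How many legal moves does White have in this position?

4

White to move; king on f2.
In check: yes, from the black rook on d2.
Legal moves: Ke3, Kg1, Kf1, Ke1.
Count: 4.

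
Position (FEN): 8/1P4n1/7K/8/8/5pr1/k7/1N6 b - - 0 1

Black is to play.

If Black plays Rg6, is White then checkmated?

no

After Rg6: white king on h6; in check: yes, from the black rook on g6.
White has 2 legal replies: Kh7, Kxg6.
In check but a legal move exists → not checkmate.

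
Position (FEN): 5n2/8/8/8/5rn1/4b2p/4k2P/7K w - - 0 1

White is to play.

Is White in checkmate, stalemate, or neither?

stalemate

White to move; white king on h1.
In check: no.
King squares — g1: attacked by Be3; g2: attacked by Ph3; h2: own pawn.
Legal moves for White: none.
Not in check and no legal moves → stalemate.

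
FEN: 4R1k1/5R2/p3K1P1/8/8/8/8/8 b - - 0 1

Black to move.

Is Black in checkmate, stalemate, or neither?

Black to move; black king on g8.
In check: yes, from the white rook on e8.
King squares — f7: attacked by Ke6; g7: attacked by Rf7; h7: attacked by Pg6; f8: attacked by Rf7; h8: attacked by Re8.
Legal moves for Black: none.
In check with no legal moves → checkmate.

checkmate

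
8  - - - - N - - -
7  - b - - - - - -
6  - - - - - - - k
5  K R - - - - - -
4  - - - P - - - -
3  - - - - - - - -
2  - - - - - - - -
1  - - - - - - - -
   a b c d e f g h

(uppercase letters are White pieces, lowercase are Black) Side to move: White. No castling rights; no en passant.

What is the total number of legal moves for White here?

White to move; king on a5.
In check: no.
Legal moves: Ng7, Nc7, Nf6, Nd6, Rxb7, Rb6+, Rh5+, Rg5, Rf5, Re5, Rd5, Rc5, Rb4, Rb3, Rb2, Rb1, Kb6, Kb4, Ka4, d5.
Count: 20.

20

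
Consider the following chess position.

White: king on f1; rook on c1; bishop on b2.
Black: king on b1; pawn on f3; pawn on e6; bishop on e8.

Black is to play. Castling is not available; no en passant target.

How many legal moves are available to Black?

Black to move; king on b1.
In check: yes, from the white rook on c1.
Legal moves: Kxb2, Ka2.
Count: 2.

2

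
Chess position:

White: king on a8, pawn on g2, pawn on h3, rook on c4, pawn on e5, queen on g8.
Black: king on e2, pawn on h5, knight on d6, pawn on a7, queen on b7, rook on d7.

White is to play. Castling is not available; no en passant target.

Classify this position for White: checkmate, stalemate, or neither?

White to move; white king on a8.
In check: yes, from the black queen on b7.
King squares — a7: attacked by Qb7; b7: attacked by Nd6; b8: attacked by Qb7.
Legal moves for White: none.
In check with no legal moves → checkmate.

checkmate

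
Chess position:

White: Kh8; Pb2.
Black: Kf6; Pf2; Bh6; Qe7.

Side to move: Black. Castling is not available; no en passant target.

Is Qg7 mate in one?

yes

After Qg7: white king on h8; in check: yes, from the black queen on g7.
King squares — g7: attacked by Kf6; h7: attacked by Qg7; g8: attacked by Qg7.
White has no legal moves → checkmate.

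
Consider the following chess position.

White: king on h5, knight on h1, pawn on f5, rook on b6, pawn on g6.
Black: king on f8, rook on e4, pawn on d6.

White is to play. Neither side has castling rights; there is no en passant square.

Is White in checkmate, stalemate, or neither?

White to move; white king on h5.
In check: no.
Legal moves for White: Rb8+, Rb7, Rxd6, Rc6, Ra6, Rb5, Rb4, Rb3, Rb2, Rb1, Kh6, Kg5, Ng3, Nf2, g7+, f6.
White has 16 legal moves and is not in check → neither.

neither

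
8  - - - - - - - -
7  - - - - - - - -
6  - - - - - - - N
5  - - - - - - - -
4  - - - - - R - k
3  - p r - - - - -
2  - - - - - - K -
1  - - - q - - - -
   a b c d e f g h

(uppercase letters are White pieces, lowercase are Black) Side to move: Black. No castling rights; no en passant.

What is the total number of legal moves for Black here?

Black to move; king on h4.
In check: yes, from the white rook on f4.
Legal moves: Kh5, Kg5, Qg4+.
Count: 3.

3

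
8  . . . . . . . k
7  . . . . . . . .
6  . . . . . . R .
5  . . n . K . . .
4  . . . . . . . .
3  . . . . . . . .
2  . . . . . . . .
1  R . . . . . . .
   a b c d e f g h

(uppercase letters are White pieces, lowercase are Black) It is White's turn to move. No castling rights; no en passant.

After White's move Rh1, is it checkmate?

yes

After Rh1: black king on h8; in check: yes, from the white rook on h1.
King squares — g7: attacked by Rg6; h7: attacked by Rh1; g8: attacked by Rg6.
Black has no legal moves → checkmate.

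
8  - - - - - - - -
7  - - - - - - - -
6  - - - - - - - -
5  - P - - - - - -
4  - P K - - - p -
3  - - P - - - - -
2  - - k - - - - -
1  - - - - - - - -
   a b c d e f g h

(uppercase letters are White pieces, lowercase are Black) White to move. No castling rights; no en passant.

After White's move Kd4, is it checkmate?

After Kd4: black king on c2; in check: no.
Black is not in check, so this cannot be checkmate.

no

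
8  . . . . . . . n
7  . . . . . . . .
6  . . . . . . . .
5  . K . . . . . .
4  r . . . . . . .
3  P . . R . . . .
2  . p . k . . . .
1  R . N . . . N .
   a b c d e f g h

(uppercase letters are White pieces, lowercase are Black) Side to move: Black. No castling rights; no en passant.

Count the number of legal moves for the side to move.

2

Black to move; king on d2.
In check: yes, from the white rook on d3.
Legal moves: Kc2, Ke1.
Count: 2.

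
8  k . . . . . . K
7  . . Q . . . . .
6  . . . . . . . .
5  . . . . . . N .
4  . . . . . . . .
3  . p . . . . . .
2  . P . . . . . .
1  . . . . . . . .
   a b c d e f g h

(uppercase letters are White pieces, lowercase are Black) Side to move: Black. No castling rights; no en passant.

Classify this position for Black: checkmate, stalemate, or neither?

Black to move; black king on a8.
In check: no.
King squares — a7: attacked by Qc7; b7: attacked by Qc7; b8: attacked by Qc7.
Legal moves for Black: none.
Not in check and no legal moves → stalemate.

stalemate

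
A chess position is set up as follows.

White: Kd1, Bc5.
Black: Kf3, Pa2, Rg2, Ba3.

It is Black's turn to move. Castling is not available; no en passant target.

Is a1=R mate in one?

After a1=R: white king on d1; in check: yes, from the black rook on a1.
King squares — c1: attacked by Ra1; e1: attacked by Ra1; c2: attacked by Rg2; d2: attacked by Rg2; e2: attacked by Rg2.
White has no legal moves → checkmate.

yes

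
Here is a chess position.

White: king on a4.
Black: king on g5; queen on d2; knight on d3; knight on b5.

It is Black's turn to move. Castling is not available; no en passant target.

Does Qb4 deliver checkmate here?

After Qb4: white king on a4; in check: yes, from the black queen on b4.
King squares — a3: attacked by Qb4; b3: attacked by Qb4; b4: attacked by Nd3; a5: attacked by Qb4; b5: attacked by Qb4.
White has no legal moves → checkmate.

yes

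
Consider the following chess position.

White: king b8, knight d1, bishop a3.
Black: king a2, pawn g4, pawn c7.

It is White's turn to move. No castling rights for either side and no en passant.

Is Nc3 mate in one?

no

After Nc3: black king on a2; in check: yes, from the white knight on c3.
Black has 3 legal replies: Kb3, Kxa3, Ka1.
In check but a legal move exists → not checkmate.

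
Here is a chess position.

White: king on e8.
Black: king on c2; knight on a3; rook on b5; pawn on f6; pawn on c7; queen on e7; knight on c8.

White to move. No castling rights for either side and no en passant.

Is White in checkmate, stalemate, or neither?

checkmate

White to move; white king on e8.
In check: yes, from the black queen on e7.
King squares — d7: attacked by Qe7; e7: attacked by Nc8; f7: attacked by Qe7; d8: attacked by Qe7; f8: attacked by Qe7.
Legal moves for White: none.
In check with no legal moves → checkmate.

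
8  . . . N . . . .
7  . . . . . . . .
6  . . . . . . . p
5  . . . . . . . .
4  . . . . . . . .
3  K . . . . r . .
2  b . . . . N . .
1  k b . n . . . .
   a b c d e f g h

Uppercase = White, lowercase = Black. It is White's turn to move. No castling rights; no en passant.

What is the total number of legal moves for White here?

3

White to move; king on a3.
In check: yes, from the black rook on f3.
Legal moves: Kb4, Ka4, Nd3.
Count: 3.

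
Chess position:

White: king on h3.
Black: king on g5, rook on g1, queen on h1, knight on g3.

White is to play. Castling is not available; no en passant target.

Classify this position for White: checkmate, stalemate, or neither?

checkmate

White to move; white king on h3.
In check: yes, from the black queen on h1.
King squares — g2: attacked by Rg1; h2: attacked by Qh1; g3: attacked by Rg1; g4: attacked by Kg5; h4: attacked by Qh1.
Legal moves for White: none.
In check with no legal moves → checkmate.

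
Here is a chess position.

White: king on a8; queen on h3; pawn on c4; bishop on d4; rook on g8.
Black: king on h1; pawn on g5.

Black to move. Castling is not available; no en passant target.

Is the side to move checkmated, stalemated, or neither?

Black to move; black king on h1.
In check: yes, from the white queen on h3.
King squares — g1: attacked by Bd4; g2: attacked by Qh3; h2: attacked by Qh3.
Legal moves for Black: none.
In check with no legal moves → checkmate.

checkmate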